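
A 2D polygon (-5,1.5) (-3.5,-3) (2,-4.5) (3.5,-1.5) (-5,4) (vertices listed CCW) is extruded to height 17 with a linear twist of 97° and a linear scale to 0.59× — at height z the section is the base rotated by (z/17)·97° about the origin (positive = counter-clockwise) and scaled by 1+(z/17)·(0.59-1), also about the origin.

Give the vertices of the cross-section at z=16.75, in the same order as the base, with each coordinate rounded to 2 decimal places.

Cross-section at z=16.75: (-0.60,-3.05) (1.98,-1.90) (2.55,1.45) (0.69,2.16) (-2.08,-3.20)

t = z/height = 16.75/17 = 0.985294
s = 1 + (scale-1)·z/height = 1 + (0.59-1)·16.75/17 = 0.596029
θ = twist·z/height = 97°·16.75/17 = 95.5735° = 1.668073 rad
cos θ = -0.097123, sin θ = 0.995272 (intermediates below are computed at full precision and shown rounded to 5 d.p.)
v1: (-5,1.5) → rotate → (-1.00729,-5.12205) → ×s → (-0.60038,-3.05289) → (-0.60,-3.05)
v2: (-3.5,-3) → rotate → (3.32575,-3.19208) → ×s → (1.98224,-1.90258) → (1.98,-1.90)
v3: (2,-4.5) → rotate → (4.28448,2.42760) → ×s → (2.55368,1.44692) → (2.55,1.45)
v4: (3.5,-1.5) → rotate → (1.15298,3.62914) → ×s → (0.68721,2.16307) → (0.69,2.16)
v5: (-5,4) → rotate → (-3.49547,-5.36485) → ×s → (-2.08341,-3.19761) → (-2.08,-3.20)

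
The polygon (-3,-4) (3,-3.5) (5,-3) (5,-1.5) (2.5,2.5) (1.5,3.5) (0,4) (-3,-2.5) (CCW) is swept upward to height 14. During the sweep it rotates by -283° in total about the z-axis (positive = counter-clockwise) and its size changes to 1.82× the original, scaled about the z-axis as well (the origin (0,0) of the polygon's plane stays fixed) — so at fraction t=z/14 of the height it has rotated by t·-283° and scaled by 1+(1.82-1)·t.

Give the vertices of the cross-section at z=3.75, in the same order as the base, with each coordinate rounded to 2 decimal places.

Cross-section at z=3.75: (-5.63,2.35) (-3.24,-4.59) (-2.05,-6.81) (-0.28,-6.36) (3.70,-2.21) (4.59,-0.73) (4.73,1.20) (-3.85,2.80)

t = z/height = 3.75/14 = 0.267857
s = 1 + (scale-1)·z/height = 1 + (1.82-1)·3.75/14 = 1.219643
θ = twist·z/height = -283°·3.75/14 = -75.8036° = -1.323022 rad
cos θ = 0.245247, sin θ = -0.969461 (intermediates below are computed at full precision and shown rounded to 5 d.p.)
v1: (-3,-4) → rotate → (-4.61358,1.92739) → ×s → (-5.62692,2.35073) → (-5.63,2.35)
v2: (3,-3.5) → rotate → (-2.65737,-3.76675) → ×s → (-3.24104,-4.59409) → (-3.24,-4.59)
v3: (5,-3) → rotate → (-1.68215,-5.58304) → ×s → (-2.05162,-6.80932) → (-2.05,-6.81)
v4: (5,-1.5) → rotate → (-0.22796,-5.21517) → ×s → (-0.27803,-6.36065) → (-0.28,-6.36)
v5: (2.5,2.5) → rotate → (3.03677,-1.81053) → ×s → (3.70377,-2.20821) → (3.70,-2.21)
v6: (1.5,3.5) → rotate → (3.76098,-0.59583) → ×s → (4.58706,-0.72670) → (4.59,-0.73)
v7: (0,4) → rotate → (3.87784,0.98099) → ×s → (4.72958,1.19645) → (4.73,1.20)
v8: (-3,-2.5) → rotate → (-3.15939,2.29526) → ×s → (-3.85333,2.79940) → (-3.85,2.80)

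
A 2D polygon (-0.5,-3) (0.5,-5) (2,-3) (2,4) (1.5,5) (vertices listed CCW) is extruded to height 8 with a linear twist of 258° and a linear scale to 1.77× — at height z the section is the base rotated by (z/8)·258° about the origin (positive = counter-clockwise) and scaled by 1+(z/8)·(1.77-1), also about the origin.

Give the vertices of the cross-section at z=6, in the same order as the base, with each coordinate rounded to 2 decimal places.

Cross-section at z=6: (-0.34,4.79) (-2.61,7.49) (-4.17,3.87) (-1.59,-6.87) (-0.46,-8.22)

t = z/height = 6/8 = 0.75
s = 1 + (scale-1)·z/height = 1 + (1.77-1)·6/8 = 1.577500
θ = twist·z/height = 258°·6/8 = 193.5000° = 3.377212 rad
cos θ = -0.972370, sin θ = -0.233445 (intermediates below are computed at full precision and shown rounded to 5 d.p.)
v1: (-0.5,-3) → rotate → (-0.21415,3.03383) → ×s → (-0.33782,4.78587) → (-0.34,4.79)
v2: (0.5,-5) → rotate → (-1.65341,4.74513) → ×s → (-2.60826,7.48544) → (-2.61,7.49)
v3: (2,-3) → rotate → (-2.64508,2.45022) → ×s → (-4.17261,3.86522) → (-4.17,3.87)
v4: (2,4) → rotate → (-1.01096,-4.35637) → ×s → (-1.59479,-6.87217) → (-1.59,-6.87)
v5: (1.5,5) → rotate → (-0.29133,-5.21202) → ×s → (-0.45957,-8.22196) → (-0.46,-8.22)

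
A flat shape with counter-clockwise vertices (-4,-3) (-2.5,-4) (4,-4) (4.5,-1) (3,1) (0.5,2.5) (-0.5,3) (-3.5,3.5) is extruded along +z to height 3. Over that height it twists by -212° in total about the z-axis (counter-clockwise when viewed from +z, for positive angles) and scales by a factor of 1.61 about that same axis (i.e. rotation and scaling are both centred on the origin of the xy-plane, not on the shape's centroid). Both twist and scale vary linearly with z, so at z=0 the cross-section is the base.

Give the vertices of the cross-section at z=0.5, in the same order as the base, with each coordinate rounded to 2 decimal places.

t = z/height = 0.5/3 = 0.166667
s = 1 + (scale-1)·z/height = 1 + (1.61-1)·0.5/3 = 1.101667
θ = twist·z/height = -212°·0.5/3 = -35.3333° = -0.616683 rad
cos θ = 0.815801, sin θ = -0.578332 (intermediates below are computed at full precision and shown rounded to 5 d.p.)
v1: (-4,-3) → rotate → (-4.99820,-0.13407) → ×s → (-5.50635,-0.14771) → (-5.51,-0.15)
v2: (-2.5,-4) → rotate → (-4.35283,-1.81737) → ×s → (-4.79537,-2.00214) → (-4.80,-2.00)
v3: (4,-4) → rotate → (0.94988,-5.57653) → ×s → (1.04645,-6.14348) → (1.05,-6.14)
v4: (4.5,-1) → rotate → (3.09277,-3.41830) → ×s → (3.40721,-3.76582) → (3.41,-3.77)
v5: (3,1) → rotate → (3.02574,-0.91920) → ×s → (3.33335,-1.01265) → (3.33,-1.01)
v6: (0.5,2.5) → rotate → (1.85373,1.75034) → ×s → (2.04219,1.92829) → (2.04,1.93)
v7: (-0.5,3) → rotate → (1.32710,2.73657) → ×s → (1.46202,3.01479) → (1.46,3.01)
v8: (-3.5,3.5) → rotate → (-0.83114,4.87947) → ×s → (-0.91564,5.37555) → (-0.92,5.38)

Cross-section at z=0.5: (-5.51,-0.15) (-4.80,-2.00) (1.05,-6.14) (3.41,-3.77) (3.33,-1.01) (2.04,1.93) (1.46,3.01) (-0.92,5.38)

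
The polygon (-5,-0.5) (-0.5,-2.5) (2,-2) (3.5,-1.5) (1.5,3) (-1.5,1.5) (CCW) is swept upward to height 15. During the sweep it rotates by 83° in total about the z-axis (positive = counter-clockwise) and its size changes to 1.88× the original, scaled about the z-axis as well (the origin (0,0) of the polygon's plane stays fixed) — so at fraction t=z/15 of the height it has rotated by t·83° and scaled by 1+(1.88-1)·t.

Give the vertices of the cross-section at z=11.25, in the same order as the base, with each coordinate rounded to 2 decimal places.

Cross-section at z=11.25: (-3.13,-7.73) (3.29,-2.67) (4.48,1.39) (4.91,3.98) (-3.25,4.52) (-3.36,-1.04)

t = z/height = 11.25/15 = 0.75
s = 1 + (scale-1)·z/height = 1 + (1.88-1)·11.25/15 = 1.660000
θ = twist·z/height = 83°·11.25/15 = 62.2500° = 1.086467 rad
cos θ = 0.465615, sin θ = 0.884988 (intermediates below are computed at full precision and shown rounded to 5 d.p.)
v1: (-5,-0.5) → rotate → (-1.88558,-4.65775) → ×s → (-3.13006,-7.73186) → (-3.13,-7.73)
v2: (-0.5,-2.5) → rotate → (1.97966,-1.60653) → ×s → (3.28624,-2.66684) → (3.29,-2.67)
v3: (2,-2) → rotate → (2.70120,0.83875) → ×s → (4.48400,1.39232) → (4.48,1.39)
v4: (3.5,-1.5) → rotate → (2.95713,2.39903) → ×s → (4.90884,3.98240) → (4.91,3.98)
v5: (1.5,3) → rotate → (-1.95654,2.72433) → ×s → (-3.24786,4.52238) → (-3.25,4.52)
v6: (-1.5,1.5) → rotate → (-2.02590,-0.62906) → ×s → (-3.36300,-1.04424) → (-3.36,-1.04)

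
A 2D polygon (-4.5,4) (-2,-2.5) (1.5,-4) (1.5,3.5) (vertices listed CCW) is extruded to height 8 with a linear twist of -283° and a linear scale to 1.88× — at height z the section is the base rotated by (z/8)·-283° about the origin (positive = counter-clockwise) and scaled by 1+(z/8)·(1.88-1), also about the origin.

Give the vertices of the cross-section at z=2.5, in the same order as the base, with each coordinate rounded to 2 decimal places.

Cross-section at z=2.5: (4.94,5.87) (-3.26,2.46) (-5.05,-2.05) (4.51,-1.79)

t = z/height = 2.5/8 = 0.3125
s = 1 + (scale-1)·z/height = 1 + (1.88-1)·2.5/8 = 1.275000
θ = twist·z/height = -283°·2.5/8 = -88.4375° = -1.543526 rad
cos θ = 0.027267, sin θ = -0.999628 (intermediates below are computed at full precision and shown rounded to 5 d.p.)
v1: (-4.5,4) → rotate → (3.87581,4.60740) → ×s → (4.94166,5.87443) → (4.94,5.87)
v2: (-2,-2.5) → rotate → (-2.55361,1.93109) → ×s → (-3.25585,2.46214) → (-3.26,2.46)
v3: (1.5,-4) → rotate → (-3.95761,-1.60851) → ×s → (-5.04595,-2.05085) → (-5.05,-2.05)
v4: (1.5,3.5) → rotate → (3.53960,-1.40401) → ×s → (4.51299,-1.79011) → (4.51,-1.79)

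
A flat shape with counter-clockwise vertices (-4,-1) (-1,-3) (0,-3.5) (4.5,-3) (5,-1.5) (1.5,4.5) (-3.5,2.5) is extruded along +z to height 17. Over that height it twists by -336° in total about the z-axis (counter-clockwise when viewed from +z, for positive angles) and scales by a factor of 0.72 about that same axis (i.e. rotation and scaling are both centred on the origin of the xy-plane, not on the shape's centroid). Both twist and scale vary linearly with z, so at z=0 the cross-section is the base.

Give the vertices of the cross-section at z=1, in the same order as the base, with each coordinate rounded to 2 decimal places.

t = z/height = 1/17 = 0.0588235
s = 1 + (scale-1)·z/height = 1 + (0.72-1)·1/17 = 0.983529
θ = twist·z/height = -336°·1/17 = -19.7647° = -0.344959 rad
cos θ = 0.941089, sin θ = -0.338158 (intermediates below are computed at full precision and shown rounded to 5 d.p.)
v1: (-4,-1) → rotate → (-4.10252,0.41154) → ×s → (-4.03494,0.40477) → (-4.03,0.40)
v2: (-1,-3) → rotate → (-1.95556,-2.48511) → ×s → (-1.92335,-2.44418) → (-1.92,-2.44)
v3: (0,-3.5) → rotate → (-1.18355,-3.29381) → ×s → (-1.16406,-3.23956) → (-1.16,-3.24)
v4: (4.5,-3) → rotate → (3.22043,-4.34498) → ×s → (3.16738,-4.27342) → (3.17,-4.27)
v5: (5,-1.5) → rotate → (4.19821,-3.10243) → ×s → (4.12906,-3.05133) → (4.13,-3.05)
v6: (1.5,4.5) → rotate → (2.93335,3.72766) → ×s → (2.88503,3.66627) → (2.89,3.67)
v7: (-3.5,2.5) → rotate → (-2.44842,3.53628) → ×s → (-2.40809,3.47803) → (-2.41,3.48)

Cross-section at z=1: (-4.03,0.40) (-1.92,-2.44) (-1.16,-3.24) (3.17,-4.27) (4.13,-3.05) (2.89,3.67) (-2.41,3.48)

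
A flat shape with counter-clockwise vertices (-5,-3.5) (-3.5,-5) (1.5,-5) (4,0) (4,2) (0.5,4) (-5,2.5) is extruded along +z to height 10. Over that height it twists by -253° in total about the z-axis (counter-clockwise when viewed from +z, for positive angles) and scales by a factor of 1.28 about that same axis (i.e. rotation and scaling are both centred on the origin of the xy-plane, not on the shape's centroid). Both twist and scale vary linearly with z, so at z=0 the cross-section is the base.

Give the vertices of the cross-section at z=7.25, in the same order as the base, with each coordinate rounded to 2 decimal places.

t = z/height = 7.25/10 = 0.725
s = 1 + (scale-1)·z/height = 1 + (1.28-1)·7.25/10 = 1.203000
θ = twist·z/height = -253°·7.25/10 = -183.4250° = -3.201370 rad
cos θ = -0.998214, sin θ = 0.059742 (intermediates below are computed at full precision and shown rounded to 5 d.p.)
v1: (-5,-3.5) → rotate → (5.20017,3.19504) → ×s → (6.25580,3.84363) → (6.26,3.84)
v2: (-3.5,-5) → rotate → (3.79246,4.78197) → ×s → (4.56233,5.75271) → (4.56,5.75)
v3: (1.5,-5) → rotate → (-1.19861,5.08068) → ×s → (-1.44193,6.11206) → (-1.44,6.11)
v4: (4,0) → rotate → (-3.99286,0.23897) → ×s → (-4.80341,0.28748) → (-4.80,0.29)
v5: (4,2) → rotate → (-4.11234,-1.75746) → ×s → (-4.94714,-2.11422) → (-4.95,-2.11)
v6: (0.5,4) → rotate → (-0.73807,-3.96298) → ×s → (-0.88790,-4.76747) → (-0.89,-4.77)
v7: (-5,2.5) → rotate → (4.84171,-2.79424) → ×s → (5.82458,-3.36148) → (5.82,-3.36)

Cross-section at z=7.25: (6.26,3.84) (4.56,5.75) (-1.44,6.11) (-4.80,0.29) (-4.95,-2.11) (-0.89,-4.77) (5.82,-3.36)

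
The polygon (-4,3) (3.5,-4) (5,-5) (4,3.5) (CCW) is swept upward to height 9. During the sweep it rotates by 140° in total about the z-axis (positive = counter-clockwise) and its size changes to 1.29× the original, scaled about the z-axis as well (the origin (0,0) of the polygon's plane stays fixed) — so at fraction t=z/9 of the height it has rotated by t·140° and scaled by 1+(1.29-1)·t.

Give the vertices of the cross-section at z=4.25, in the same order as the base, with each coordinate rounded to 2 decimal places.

Cross-section at z=4.25: (-4.96,-2.78) (5.77,1.80) (7.50,2.90) (-1.80,5.77)

t = z/height = 4.25/9 = 0.472222
s = 1 + (scale-1)·z/height = 1 + (1.29-1)·4.25/9 = 1.136944
θ = twist·z/height = 140°·4.25/9 = 66.1111° = 1.153857 rad
cos θ = 0.404964, sin θ = 0.914333 (intermediates below are computed at full precision and shown rounded to 5 d.p.)
v1: (-4,3) → rotate → (-4.36285,-2.44244) → ×s → (-4.96032,-2.77692) → (-4.96,-2.78)
v2: (3.5,-4) → rotate → (5.07471,1.58031) → ×s → (5.76966,1.79672) → (5.77,1.80)
v3: (5,-5) → rotate → (6.59648,2.54684) → ×s → (7.49984,2.89562) → (7.50,2.90)
v4: (4,3.5) → rotate → (-1.58031,5.07471) → ×s → (-1.79672,5.76966) → (-1.80,5.77)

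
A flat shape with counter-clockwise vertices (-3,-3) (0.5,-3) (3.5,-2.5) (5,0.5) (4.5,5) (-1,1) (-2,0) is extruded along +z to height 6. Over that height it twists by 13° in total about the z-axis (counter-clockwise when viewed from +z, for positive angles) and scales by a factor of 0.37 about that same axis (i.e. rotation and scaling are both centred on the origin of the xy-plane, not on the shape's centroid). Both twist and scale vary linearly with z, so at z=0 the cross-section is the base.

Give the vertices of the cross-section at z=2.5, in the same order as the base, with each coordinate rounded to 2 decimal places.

t = z/height = 2.5/6 = 0.416667
s = 1 + (scale-1)·z/height = 1 + (0.37-1)·2.5/6 = 0.737500
θ = twist·z/height = 13°·2.5/6 = 5.4167° = 0.094539 rad
cos θ = 0.995535, sin θ = 0.094398 (intermediates below are computed at full precision and shown rounded to 5 d.p.)
v1: (-3,-3) → rotate → (-2.70341,-3.26980) → ×s → (-1.99376,-2.41148) → (-1.99,-2.41)
v2: (0.5,-3) → rotate → (0.78096,-2.93940) → ×s → (0.57596,-2.16781) → (0.58,-2.17)
v3: (3.5,-2.5) → rotate → (3.72037,-2.15844) → ×s → (2.74377,-1.59185) → (2.74,-1.59)
v4: (5,0.5) → rotate → (4.93047,0.96976) → ×s → (3.63622,0.71520) → (3.64,0.72)
v5: (4.5,5) → rotate → (4.00792,5.40246) → ×s → (2.95584,3.98432) → (2.96,3.98)
v6: (-1,1) → rotate → (-1.08993,0.90114) → ×s → (-0.80383,0.66459) → (-0.80,0.66)
v7: (-2,0) → rotate → (-1.99107,-0.18880) → ×s → (-1.46841,-0.13924) → (-1.47,-0.14)

Cross-section at z=2.5: (-1.99,-2.41) (0.58,-2.17) (2.74,-1.59) (3.64,0.72) (2.96,3.98) (-0.80,0.66) (-1.47,-0.14)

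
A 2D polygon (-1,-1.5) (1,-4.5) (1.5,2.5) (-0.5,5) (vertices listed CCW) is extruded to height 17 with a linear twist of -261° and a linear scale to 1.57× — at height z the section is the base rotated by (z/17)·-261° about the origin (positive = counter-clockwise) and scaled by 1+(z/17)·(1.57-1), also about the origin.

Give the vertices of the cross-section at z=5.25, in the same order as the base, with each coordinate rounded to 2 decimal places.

Cross-section at z=5.25: (-1.93,0.87) (-5.03,-2.02) (3.19,-1.26) (5.71,1.54)

t = z/height = 5.25/17 = 0.308824
s = 1 + (scale-1)·z/height = 1 + (1.57-1)·5.25/17 = 1.176029
θ = twist·z/height = -261°·5.25/17 = -80.6029° = -1.406787 rad
cos θ = 0.163275, sin θ = -0.986581 (intermediates below are computed at full precision and shown rounded to 5 d.p.)
v1: (-1,-1.5) → rotate → (-1.64315,0.74167) → ×s → (-1.93239,0.87222) → (-1.93,0.87)
v2: (1,-4.5) → rotate → (-4.27634,-1.72132) → ×s → (-5.02910,-2.02432) → (-5.03,-2.02)
v3: (1.5,2.5) → rotate → (2.71136,-1.07168) → ×s → (3.18864,-1.26033) → (3.19,-1.26)
v4: (-0.5,5) → rotate → (4.85127,1.30967) → ×s → (5.70523,1.54021) → (5.71,1.54)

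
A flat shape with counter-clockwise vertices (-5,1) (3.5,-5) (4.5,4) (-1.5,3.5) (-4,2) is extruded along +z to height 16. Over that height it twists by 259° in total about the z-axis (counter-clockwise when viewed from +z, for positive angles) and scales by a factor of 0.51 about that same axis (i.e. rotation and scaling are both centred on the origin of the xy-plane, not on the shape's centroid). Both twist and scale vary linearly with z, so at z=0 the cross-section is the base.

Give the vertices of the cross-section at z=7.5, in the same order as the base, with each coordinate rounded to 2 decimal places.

Cross-section at z=7.5: (1.35,-3.69) (1.88,4.31) (-4.44,1.35) (-1.70,-2.39) (0.29,-3.43)

t = z/height = 7.5/16 = 0.46875
s = 1 + (scale-1)·z/height = 1 + (0.51-1)·7.5/16 = 0.770313
θ = twist·z/height = 259°·7.5/16 = 121.4063° = 2.118939 rad
cos θ = -0.521103, sin θ = 0.853494 (intermediates below are computed at full precision and shown rounded to 5 d.p.)
v1: (-5,1) → rotate → (1.75202,-4.78857) → ×s → (1.34960,-3.68870) → (1.35,-3.69)
v2: (3.5,-5) → rotate → (2.44361,5.59274) → ×s → (1.88234,4.30816) → (1.88,4.31)
v3: (4.5,4) → rotate → (-5.75894,1.75631) → ×s → (-4.43618,1.35291) → (-4.44,1.35)
v4: (-1.5,3.5) → rotate → (-2.20557,-3.10410) → ×s → (-1.69898,-2.39113) → (-1.70,-2.39)
v5: (-4,2) → rotate → (0.37742,-4.45618) → ×s → (0.29073,-3.43265) → (0.29,-3.43)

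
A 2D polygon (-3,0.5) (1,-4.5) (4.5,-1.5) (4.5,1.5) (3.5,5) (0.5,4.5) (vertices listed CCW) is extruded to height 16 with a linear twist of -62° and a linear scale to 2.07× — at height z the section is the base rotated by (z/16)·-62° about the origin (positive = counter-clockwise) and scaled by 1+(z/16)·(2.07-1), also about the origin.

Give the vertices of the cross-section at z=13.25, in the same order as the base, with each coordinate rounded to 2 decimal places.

t = z/height = 13.25/16 = 0.828125
s = 1 + (scale-1)·z/height = 1 + (2.07-1)·13.25/16 = 1.886094
θ = twist·z/height = -62°·13.25/16 = -51.3438° = -0.896117 rad
cos θ = 0.624647, sin θ = -0.780908 (intermediates below are computed at full precision and shown rounded to 5 d.p.)
v1: (-3,0.5) → rotate → (-1.48349,2.65505) → ×s → (-2.79799,5.00767) → (-2.80,5.01)
v2: (1,-4.5) → rotate → (-2.88944,-3.59182) → ×s → (-5.44975,-6.77450) → (-5.45,-6.77)
v3: (4.5,-1.5) → rotate → (1.63955,-4.45105) → ×s → (3.09234,-8.39511) → (3.09,-8.40)
v4: (4.5,1.5) → rotate → (3.98227,-2.57711) → ×s → (7.51094,-4.86068) → (7.51,-4.86)
v5: (3.5,5) → rotate → (6.09080,0.39006) → ×s → (11.48782,0.73568) → (11.49,0.74)
v6: (0.5,4.5) → rotate → (3.82641,2.42046) → ×s → (7.21696,4.56521) → (7.22,4.57)

Cross-section at z=13.25: (-2.80,5.01) (-5.45,-6.77) (3.09,-8.40) (7.51,-4.86) (11.49,0.74) (7.22,4.57)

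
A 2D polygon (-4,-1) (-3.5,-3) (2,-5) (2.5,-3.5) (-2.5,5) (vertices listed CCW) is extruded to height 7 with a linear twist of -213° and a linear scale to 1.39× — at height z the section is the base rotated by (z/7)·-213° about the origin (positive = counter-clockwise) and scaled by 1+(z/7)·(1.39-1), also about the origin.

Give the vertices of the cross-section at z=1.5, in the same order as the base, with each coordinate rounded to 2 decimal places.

t = z/height = 1.5/7 = 0.214286
s = 1 + (scale-1)·z/height = 1 + (1.39-1)·1.5/7 = 1.083571
θ = twist·z/height = -213°·1.5/7 = -45.6429° = -0.796618 rad
cos θ = 0.699129, sin θ = -0.714996 (intermediates below are computed at full precision and shown rounded to 5 d.p.)
v1: (-4,-1) → rotate → (-3.51151,2.16085) → ×s → (-3.80497,2.34144) → (-3.80,2.34)
v2: (-3.5,-3) → rotate → (-4.59194,0.40510) → ×s → (-4.97569,0.43895) → (-4.98,0.44)
v3: (2,-5) → rotate → (-2.17672,-4.92564) → ×s → (-2.35863,-5.33728) → (-2.36,-5.34)
v4: (2.5,-3.5) → rotate → (-0.75466,-4.23444) → ×s → (-0.81773,-4.58832) → (-0.82,-4.59)
v5: (-2.5,5) → rotate → (1.82716,5.28313) → ×s → (1.97986,5.72465) → (1.98,5.72)

Cross-section at z=1.5: (-3.80,2.34) (-4.98,0.44) (-2.36,-5.34) (-0.82,-4.59) (1.98,5.72)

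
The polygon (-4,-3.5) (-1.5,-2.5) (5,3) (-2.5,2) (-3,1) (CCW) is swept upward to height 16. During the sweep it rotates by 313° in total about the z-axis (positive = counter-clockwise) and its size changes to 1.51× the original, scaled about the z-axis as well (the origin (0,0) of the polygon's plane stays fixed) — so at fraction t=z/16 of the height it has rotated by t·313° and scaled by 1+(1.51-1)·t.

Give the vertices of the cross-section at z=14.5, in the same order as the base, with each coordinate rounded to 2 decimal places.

Cross-section at z=14.5: (-6.35,4.48) (-4.07,1.27) (5.99,-6.07) (1.98,4.24) (0.39,4.61)

t = z/height = 14.5/16 = 0.90625
s = 1 + (scale-1)·z/height = 1 + (1.51-1)·14.5/16 = 1.462188
θ = twist·z/height = 313°·14.5/16 = 283.6563° = 4.950736 rad
cos θ = 0.236096, sin θ = -0.971730 (intermediates below are computed at full precision and shown rounded to 5 d.p.)
v1: (-4,-3.5) → rotate → (-4.34544,3.06058) → ×s → (-6.35385,4.47514) → (-6.35,4.48)
v2: (-1.5,-2.5) → rotate → (-2.78347,0.86735) → ×s → (-4.06995,1.26823) → (-4.07,1.27)
v3: (5,3) → rotate → (4.09567,-4.15036) → ×s → (5.98864,-6.06860) → (5.99,-6.07)
v4: (-2.5,2) → rotate → (1.35322,2.90152) → ×s → (1.97866,4.24256) → (1.98,4.24)
v5: (-3,1) → rotate → (0.26344,3.15129) → ×s → (0.38520,4.60777) → (0.39,4.61)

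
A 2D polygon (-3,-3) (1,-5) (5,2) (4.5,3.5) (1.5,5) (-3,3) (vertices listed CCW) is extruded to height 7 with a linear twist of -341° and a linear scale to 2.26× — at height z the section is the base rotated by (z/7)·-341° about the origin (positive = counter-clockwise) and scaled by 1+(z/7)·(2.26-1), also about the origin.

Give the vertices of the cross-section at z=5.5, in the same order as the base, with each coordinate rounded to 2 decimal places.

t = z/height = 5.5/7 = 0.785714
s = 1 + (scale-1)·z/height = 1 + (2.26-1)·5.5/7 = 1.990000
θ = twist·z/height = -341°·5.5/7 = -267.9286° = -4.676236 rad
cos θ = -0.036145, sin θ = 0.999347 (intermediates below are computed at full precision and shown rounded to 5 d.p.)
v1: (-3,-3) → rotate → (3.10648,-2.88960) → ×s → (6.18189,-5.75031) → (6.18,-5.75)
v2: (1,-5) → rotate → (4.96059,1.18007) → ×s → (9.87157,2.34835) → (9.87,2.35)
v3: (5,2) → rotate → (-2.17942,4.92444) → ×s → (-4.33705,9.79964) → (-4.34,9.80)
v4: (4.5,3.5) → rotate → (-3.66037,4.37055) → ×s → (-7.28413,8.69740) → (-7.28,8.70)
v5: (1.5,5) → rotate → (-5.05095,1.31829) → ×s → (-10.05139,2.62340) → (-10.05,2.62)
v6: (-3,3) → rotate → (-2.88960,-3.10648) → ×s → (-5.75031,-6.18189) → (-5.75,-6.18)

Cross-section at z=5.5: (6.18,-5.75) (9.87,2.35) (-4.34,9.80) (-7.28,8.70) (-10.05,2.62) (-5.75,-6.18)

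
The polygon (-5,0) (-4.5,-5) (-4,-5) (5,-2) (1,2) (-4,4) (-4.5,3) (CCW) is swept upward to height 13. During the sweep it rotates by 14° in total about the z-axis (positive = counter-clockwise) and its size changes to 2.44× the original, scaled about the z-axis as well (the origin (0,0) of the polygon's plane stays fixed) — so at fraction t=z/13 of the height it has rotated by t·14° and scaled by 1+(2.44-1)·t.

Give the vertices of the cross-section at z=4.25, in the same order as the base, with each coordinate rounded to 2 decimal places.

t = z/height = 4.25/13 = 0.326923
s = 1 + (scale-1)·z/height = 1 + (2.44-1)·4.25/13 = 1.470769
θ = twist·z/height = 14°·4.25/13 = 4.5769° = 0.079882 rad
cos θ = 0.996811, sin θ = 0.079797 (intermediates below are computed at full precision and shown rounded to 5 d.p.)
v1: (-5,0) → rotate → (-4.98406,-0.39899) → ×s → (-7.33040,-0.58682) → (-7.33,-0.59)
v2: (-4.5,-5) → rotate → (-4.08666,-5.34314) → ×s → (-6.01054,-7.85853) → (-6.01,-7.86)
v3: (-4,-5) → rotate → (-3.58826,-5.30325) → ×s → (-5.27750,-7.79985) → (-5.28,-7.80)
v4: (5,-2) → rotate → (5.14365,-1.59463) → ×s → (7.56512,-2.34534) → (7.57,-2.35)
v5: (1,2) → rotate → (0.83722,2.07342) → ×s → (1.23135,3.04952) → (1.23,3.05)
v6: (-4,4) → rotate → (-4.30643,3.66805) → ×s → (-6.33377,5.39486) → (-6.33,5.39)
v7: (-4.5,3) → rotate → (-4.72504,2.63134) → ×s → (-6.94945,3.87010) → (-6.95,3.87)

Cross-section at z=4.25: (-7.33,-0.59) (-6.01,-7.86) (-5.28,-7.80) (7.57,-2.35) (1.23,3.05) (-6.33,5.39) (-6.95,3.87)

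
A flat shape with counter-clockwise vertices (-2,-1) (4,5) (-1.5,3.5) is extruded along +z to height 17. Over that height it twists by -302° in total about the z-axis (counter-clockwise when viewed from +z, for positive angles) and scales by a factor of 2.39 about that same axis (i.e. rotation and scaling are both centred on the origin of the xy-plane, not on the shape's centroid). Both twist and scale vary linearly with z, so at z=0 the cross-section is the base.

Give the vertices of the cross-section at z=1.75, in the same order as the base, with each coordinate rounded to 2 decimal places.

t = z/height = 1.75/17 = 0.102941
s = 1 + (scale-1)·z/height = 1 + (2.39-1)·1.75/17 = 1.143088
θ = twist·z/height = -302°·1.75/17 = -31.0882° = -0.542592 rad
cos θ = 0.856373, sin θ = -0.516357 (intermediates below are computed at full precision and shown rounded to 5 d.p.)
v1: (-2,-1) → rotate → (-2.22910,0.17634) → ×s → (-2.54806,0.20157) → (-2.55,0.20)
v2: (4,5) → rotate → (6.00728,2.21644) → ×s → (6.86685,2.53358) → (6.87,2.53)
v3: (-1.5,3.5) → rotate → (0.52269,3.77184) → ×s → (0.59748,4.31155) → (0.60,4.31)

Cross-section at z=1.75: (-2.55,0.20) (6.87,2.53) (0.60,4.31)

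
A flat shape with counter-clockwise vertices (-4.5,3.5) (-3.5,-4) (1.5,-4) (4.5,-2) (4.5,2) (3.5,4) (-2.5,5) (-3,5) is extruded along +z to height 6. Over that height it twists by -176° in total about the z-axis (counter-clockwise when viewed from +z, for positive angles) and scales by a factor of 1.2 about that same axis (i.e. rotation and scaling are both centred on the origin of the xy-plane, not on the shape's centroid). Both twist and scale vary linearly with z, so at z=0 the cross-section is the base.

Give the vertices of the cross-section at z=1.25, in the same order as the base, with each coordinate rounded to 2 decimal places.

t = z/height = 1.25/6 = 0.208333
s = 1 + (scale-1)·z/height = 1 + (1.2-1)·1.25/6 = 1.041667
θ = twist·z/height = -176°·1.25/6 = -36.6667° = -0.639954 rad
cos θ = 0.802123, sin θ = -0.597159 (intermediates below are computed at full precision and shown rounded to 5 d.p.)
v1: (-4.5,3.5) → rotate → (-1.51950,5.49464) → ×s → (-1.58281,5.72359) → (-1.58,5.72)
v2: (-3.5,-4) → rotate → (-5.19607,-1.11844) → ×s → (-5.41257,-1.16504) → (-5.41,-1.17)
v3: (1.5,-4) → rotate → (-1.18545,-4.10423) → ×s → (-1.23484,-4.27524) → (-1.23,-4.28)
v4: (4.5,-2) → rotate → (2.41524,-4.29146) → ×s → (2.51587,-4.47027) → (2.52,-4.47)
v5: (4.5,2) → rotate → (4.80387,-1.08297) → ×s → (5.00403,-1.12809) → (5.00,-1.13)
v6: (3.5,4) → rotate → (5.19607,1.11844) → ×s → (5.41257,1.16504) → (5.41,1.17)
v7: (-2.5,5) → rotate → (0.98048,5.50351) → ×s → (1.02134,5.73283) → (1.02,5.73)
v8: (-3,5) → rotate → (0.57942,5.80209) → ×s → (0.60357,6.04385) → (0.60,6.04)

Cross-section at z=1.25: (-1.58,5.72) (-5.41,-1.17) (-1.23,-4.28) (2.52,-4.47) (5.00,-1.13) (5.41,1.17) (1.02,5.73) (0.60,6.04)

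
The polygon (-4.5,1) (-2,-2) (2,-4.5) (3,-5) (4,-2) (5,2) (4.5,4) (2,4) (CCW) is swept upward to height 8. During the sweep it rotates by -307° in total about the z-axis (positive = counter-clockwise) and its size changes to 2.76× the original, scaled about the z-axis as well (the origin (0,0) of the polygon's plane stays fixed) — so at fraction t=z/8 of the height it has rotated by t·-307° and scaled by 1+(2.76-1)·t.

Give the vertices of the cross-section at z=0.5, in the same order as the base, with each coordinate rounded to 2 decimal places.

t = z/height = 0.5/8 = 0.0625
s = 1 + (scale-1)·z/height = 1 + (2.76-1)·0.5/8 = 1.110000
θ = twist·z/height = -307°·0.5/8 = -19.1875° = -0.334885 rad
cos θ = 0.944448, sin θ = -0.328661 (intermediates below are computed at full precision and shown rounded to 5 d.p.)
v1: (-4.5,1) → rotate → (-3.92136,2.42342) → ×s → (-4.35270,2.69000) → (-4.35,2.69)
v2: (-2,-2) → rotate → (-2.54622,-1.23157) → ×s → (-2.82630,-1.36705) → (-2.83,-1.37)
v3: (2,-4.5) → rotate → (0.40992,-4.90734) → ×s → (0.45502,-5.44714) → (0.46,-5.45)
v4: (3,-5) → rotate → (1.19004,-5.70822) → ×s → (1.32095,-6.33613) → (1.32,-6.34)
v5: (4,-2) → rotate → (3.12047,-3.20354) → ×s → (3.46372,-3.55593) → (3.46,-3.56)
v6: (5,2) → rotate → (5.37956,0.24559) → ×s → (5.97131,0.27261) → (5.97,0.27)
v7: (4.5,4) → rotate → (5.56466,2.29882) → ×s → (6.17677,2.55169) → (6.18,2.55)
v8: (2,4) → rotate → (3.20354,3.12047) → ×s → (3.55593,3.46372) → (3.56,3.46)

Cross-section at z=0.5: (-4.35,2.69) (-2.83,-1.37) (0.46,-5.45) (1.32,-6.34) (3.46,-3.56) (5.97,0.27) (6.18,2.55) (3.56,3.46)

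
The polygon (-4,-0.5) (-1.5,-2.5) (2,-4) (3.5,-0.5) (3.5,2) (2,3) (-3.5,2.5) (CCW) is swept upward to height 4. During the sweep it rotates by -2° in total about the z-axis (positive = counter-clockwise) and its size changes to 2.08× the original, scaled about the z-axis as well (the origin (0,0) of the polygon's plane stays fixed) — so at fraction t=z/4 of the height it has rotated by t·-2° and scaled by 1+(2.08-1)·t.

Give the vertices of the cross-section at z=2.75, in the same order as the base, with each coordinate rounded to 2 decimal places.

t = z/height = 2.75/4 = 0.6875
s = 1 + (scale-1)·z/height = 1 + (2.08-1)·2.75/4 = 1.742500
θ = twist·z/height = -2°·2.75/4 = -1.3750° = -0.023998 rad
cos θ = 0.999712, sin θ = -0.023996 (intermediates below are computed at full precision and shown rounded to 5 d.p.)
v1: (-4,-0.5) → rotate → (-4.01085,-0.40387) → ×s → (-6.98890,-0.70375) → (-6.99,-0.70)
v2: (-1.5,-2.5) → rotate → (-1.55956,-2.46329) → ×s → (-2.71753,-4.29228) → (-2.72,-4.29)
v3: (2,-4) → rotate → (1.90344,-4.04684) → ×s → (3.31674,-7.05162) → (3.32,-7.05)
v4: (3.5,-0.5) → rotate → (3.48699,-0.58384) → ×s → (6.07609,-1.01734) → (6.08,-1.02)
v5: (3.5,2) → rotate → (3.54698,1.91544) → ×s → (6.18062,3.33765) → (6.18,3.34)
v6: (2,3) → rotate → (2.07141,2.95114) → ×s → (3.60944,5.14237) → (3.61,5.14)
v7: (-3.5,2.5) → rotate → (-3.43900,2.58327) → ×s → (-5.99246,4.50134) → (-5.99,4.50)

Cross-section at z=2.75: (-6.99,-0.70) (-2.72,-4.29) (3.32,-7.05) (6.08,-1.02) (6.18,3.34) (3.61,5.14) (-5.99,4.50)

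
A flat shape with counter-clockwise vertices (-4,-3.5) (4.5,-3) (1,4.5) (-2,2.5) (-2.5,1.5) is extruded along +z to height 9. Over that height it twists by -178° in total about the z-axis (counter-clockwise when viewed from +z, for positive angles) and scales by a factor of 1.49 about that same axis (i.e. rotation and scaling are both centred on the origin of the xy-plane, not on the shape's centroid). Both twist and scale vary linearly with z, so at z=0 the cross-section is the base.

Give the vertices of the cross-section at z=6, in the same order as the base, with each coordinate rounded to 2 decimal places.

t = z/height = 6/9 = 0.666667
s = 1 + (scale-1)·z/height = 1 + (1.49-1)·6/9 = 1.326667
θ = twist·z/height = -178°·6/9 = -118.6667° = -2.071124 rad
cos θ = -0.479713, sin θ = -0.877425 (intermediates below are computed at full precision and shown rounded to 5 d.p.)
v1: (-4,-3.5) → rotate → (-1.15214,5.18870) → ×s → (-1.52850,6.88367) → (-1.53,6.88)
v2: (4.5,-3) → rotate → (-4.79099,-2.50927) → ×s → (-6.35604,-3.32897) → (-6.36,-3.33)
v3: (1,4.5) → rotate → (3.46870,-3.03613) → ×s → (4.60181,-4.02794) → (4.60,-4.03)
v4: (-2,2.5) → rotate → (3.15299,0.55557) → ×s → (4.18297,0.73705) → (4.18,0.74)
v5: (-2.5,1.5) → rotate → (2.51542,1.47399) → ×s → (3.33713,1.95550) → (3.34,1.96)

Cross-section at z=6: (-1.53,6.88) (-6.36,-3.33) (4.60,-4.03) (4.18,0.74) (3.34,1.96)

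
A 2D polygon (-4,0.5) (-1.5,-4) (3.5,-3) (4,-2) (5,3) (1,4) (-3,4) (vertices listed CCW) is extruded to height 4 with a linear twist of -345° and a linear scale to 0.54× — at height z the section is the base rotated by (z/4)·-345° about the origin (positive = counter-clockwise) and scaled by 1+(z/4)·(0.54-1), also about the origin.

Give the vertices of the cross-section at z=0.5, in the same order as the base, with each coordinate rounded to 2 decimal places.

Cross-section at z=0.5: (-2.43,2.92) (-3.61,-1.79) (0.47,-4.32) (1.46,-3.95) (5.37,-1.16) (3.27,2.11) (0.51,4.68)

t = z/height = 0.5/4 = 0.125
s = 1 + (scale-1)·z/height = 1 + (0.54-1)·0.5/4 = 0.942500
θ = twist·z/height = -345°·0.5/4 = -43.1250° = -0.752673 rad
cos θ = 0.729864, sin θ = -0.683592 (intermediates below are computed at full precision and shown rounded to 5 d.p.)
v1: (-4,0.5) → rotate → (-2.57766,3.09930) → ×s → (-2.42944,2.92109) → (-2.43,2.92)
v2: (-1.5,-4) → rotate → (-3.82917,-1.89407) → ×s → (-3.60899,-1.78516) → (-3.61,-1.79)
v3: (3.5,-3) → rotate → (0.50375,-4.58217) → ×s → (0.47478,-4.31869) → (0.47,-4.32)
v4: (4,-2) → rotate → (1.55227,-4.19410) → ×s → (1.46302,-3.95294) → (1.46,-3.95)
v5: (5,3) → rotate → (5.70010,-1.22837) → ×s → (5.37234,-1.15774) → (5.37,-1.16)
v6: (1,4) → rotate → (3.46423,2.23586) → ×s → (3.26504,2.10730) → (3.27,2.11)
v7: (-3,4) → rotate → (0.54478,4.97023) → ×s → (0.51345,4.68444) → (0.51,4.68)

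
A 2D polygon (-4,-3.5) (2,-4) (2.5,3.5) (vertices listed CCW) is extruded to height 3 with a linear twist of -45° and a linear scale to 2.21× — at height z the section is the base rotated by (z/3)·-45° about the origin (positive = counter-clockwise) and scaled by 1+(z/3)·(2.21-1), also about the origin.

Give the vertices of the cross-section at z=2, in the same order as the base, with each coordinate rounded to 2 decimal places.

Cross-section at z=2: (-9.42,-1.86) (-0.48,-8.07) (7.07,3.22)

t = z/height = 2/3 = 0.666667
s = 1 + (scale-1)·z/height = 1 + (2.21-1)·2/3 = 1.806667
θ = twist·z/height = -45°·2/3 = -30.0000° = -0.523599 rad
cos θ = 0.866025, sin θ = -0.500000 (intermediates below are computed at full precision and shown rounded to 5 d.p.)
v1: (-4,-3.5) → rotate → (-5.21410,-1.03109) → ×s → (-9.42014,-1.86283) → (-9.42,-1.86)
v2: (2,-4) → rotate → (-0.26795,-4.46410) → ×s → (-0.48409,-8.06514) → (-0.48,-8.07)
v3: (2.5,3.5) → rotate → (3.91506,1.78109) → ×s → (7.07321,3.21783) → (7.07,3.22)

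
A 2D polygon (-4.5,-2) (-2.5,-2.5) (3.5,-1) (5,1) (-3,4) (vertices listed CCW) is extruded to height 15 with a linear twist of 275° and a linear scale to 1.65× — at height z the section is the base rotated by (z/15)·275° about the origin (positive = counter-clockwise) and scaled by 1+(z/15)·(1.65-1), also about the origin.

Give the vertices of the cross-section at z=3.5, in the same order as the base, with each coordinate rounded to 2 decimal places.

Cross-section at z=3.5: (-0.19,-5.67) (1.34,-3.85) (2.79,3.13) (1.47,5.68) (-5.65,-1.10)

t = z/height = 3.5/15 = 0.233333
s = 1 + (scale-1)·z/height = 1 + (1.65-1)·3.5/15 = 1.151667
θ = twist·z/height = 275°·3.5/15 = 64.1667° = 1.119920 rad
cos θ = 0.435755, sin θ = 0.900065 (intermediates below are computed at full precision and shown rounded to 5 d.p.)
v1: (-4.5,-2) → rotate → (-0.16077,-4.92180) → ×s → (-0.18515,-5.66828) → (-0.19,-5.67)
v2: (-2.5,-2.5) → rotate → (1.16078,-3.33955) → ×s → (1.33683,-3.84605) → (1.34,-3.85)
v3: (3.5,-1) → rotate → (2.42521,2.71447) → ×s → (2.79303,3.12617) → (2.79,3.13)
v4: (5,1) → rotate → (1.27871,4.93608) → ×s → (1.47265,5.68472) → (1.47,5.68)
v5: (-3,4) → rotate → (-4.90753,-0.95718) → ×s → (-5.65183,-1.10235) → (-5.65,-1.10)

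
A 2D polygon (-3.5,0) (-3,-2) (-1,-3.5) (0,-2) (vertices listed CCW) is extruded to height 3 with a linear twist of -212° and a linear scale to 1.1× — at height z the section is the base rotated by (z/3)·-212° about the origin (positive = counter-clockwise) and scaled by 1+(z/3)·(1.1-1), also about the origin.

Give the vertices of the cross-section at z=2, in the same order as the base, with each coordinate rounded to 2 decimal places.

Cross-section at z=2: (2.91,2.33) (1.17,3.67) (-1.50,3.58) (-1.33,1.67)

t = z/height = 2/3 = 0.666667
s = 1 + (scale-1)·z/height = 1 + (1.1-1)·2/3 = 1.066667
θ = twist·z/height = -212°·2/3 = -141.3333° = -2.466732 rad
cos θ = -0.780794, sin θ = -0.624789 (intermediates below are computed at full precision and shown rounded to 5 d.p.)
v1: (-3.5,0) → rotate → (2.73278,2.18676) → ×s → (2.91496,2.33254) → (2.91,2.33)
v2: (-3,-2) → rotate → (1.09281,3.43595) → ×s → (1.16566,3.66502) → (1.17,3.67)
v3: (-1,-3.5) → rotate → (-1.40597,3.35757) → ×s → (-1.49970,3.58141) → (-1.50,3.58)
v4: (0,-2) → rotate → (-1.24958,1.56159) → ×s → (-1.33288,1.66569) → (-1.33,1.67)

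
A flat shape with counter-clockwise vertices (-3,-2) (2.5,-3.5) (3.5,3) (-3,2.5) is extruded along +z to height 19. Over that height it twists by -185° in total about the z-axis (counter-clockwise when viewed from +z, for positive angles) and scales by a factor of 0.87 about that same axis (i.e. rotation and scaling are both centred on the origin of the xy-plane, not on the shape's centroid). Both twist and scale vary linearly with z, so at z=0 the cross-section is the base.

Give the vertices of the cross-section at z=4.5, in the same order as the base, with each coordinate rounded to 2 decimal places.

t = z/height = 4.5/19 = 0.236842
s = 1 + (scale-1)·z/height = 1 + (0.87-1)·4.5/19 = 0.969211
θ = twist·z/height = -185°·4.5/19 = -43.8158° = -0.764730 rad
cos θ = 0.721569, sin θ = -0.692342 (intermediates below are computed at full precision and shown rounded to 5 d.p.)
v1: (-3,-2) → rotate → (-3.54939,0.63389) → ×s → (-3.44011,0.61437) → (-3.44,0.61)
v2: (2.5,-3.5) → rotate → (-0.61927,-4.25635) → ×s → (-0.60021,-4.12530) → (-0.60,-4.13)
v3: (3.5,3) → rotate → (4.60252,-0.25849) → ×s → (4.46081,-0.25053) → (4.46,-0.25)
v4: (-3,2.5) → rotate → (-0.43385,3.88095) → ×s → (-0.42050,3.76146) → (-0.42,3.76)

Cross-section at z=4.5: (-3.44,0.61) (-0.60,-4.13) (4.46,-0.25) (-0.42,3.76)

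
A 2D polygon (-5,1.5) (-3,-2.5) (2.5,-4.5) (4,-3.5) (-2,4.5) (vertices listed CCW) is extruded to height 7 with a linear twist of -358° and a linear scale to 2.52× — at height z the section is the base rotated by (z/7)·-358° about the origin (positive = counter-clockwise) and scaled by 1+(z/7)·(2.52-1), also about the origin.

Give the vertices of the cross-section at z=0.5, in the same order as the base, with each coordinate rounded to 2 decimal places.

t = z/height = 0.5/7 = 0.0714286
s = 1 + (scale-1)·z/height = 1 + (2.52-1)·0.5/7 = 1.108571
θ = twist·z/height = -358°·0.5/7 = -25.5714° = -0.446306 rad
cos θ = 0.902048, sin θ = -0.431636 (intermediates below are computed at full precision and shown rounded to 5 d.p.)
v1: (-5,1.5) → rotate → (-3.86279,3.51125) → ×s → (-4.28217,3.89247) → (-4.28,3.89)
v2: (-3,-2.5) → rotate → (-3.78523,-0.96021) → ×s → (-4.19620,-1.06446) → (-4.20,-1.06)
v3: (2.5,-4.5) → rotate → (0.31276,-5.13831) → ×s → (0.34671,-5.69618) → (0.35,-5.70)
v4: (4,-3.5) → rotate → (2.09747,-4.88371) → ×s → (2.32519,-5.41394) → (2.33,-5.41)
v5: (-2,4.5) → rotate → (0.13827,4.92249) → ×s → (0.15328,5.45693) → (0.15,5.46)

Cross-section at z=0.5: (-4.28,3.89) (-4.20,-1.06) (0.35,-5.70) (2.33,-5.41) (0.15,5.46)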